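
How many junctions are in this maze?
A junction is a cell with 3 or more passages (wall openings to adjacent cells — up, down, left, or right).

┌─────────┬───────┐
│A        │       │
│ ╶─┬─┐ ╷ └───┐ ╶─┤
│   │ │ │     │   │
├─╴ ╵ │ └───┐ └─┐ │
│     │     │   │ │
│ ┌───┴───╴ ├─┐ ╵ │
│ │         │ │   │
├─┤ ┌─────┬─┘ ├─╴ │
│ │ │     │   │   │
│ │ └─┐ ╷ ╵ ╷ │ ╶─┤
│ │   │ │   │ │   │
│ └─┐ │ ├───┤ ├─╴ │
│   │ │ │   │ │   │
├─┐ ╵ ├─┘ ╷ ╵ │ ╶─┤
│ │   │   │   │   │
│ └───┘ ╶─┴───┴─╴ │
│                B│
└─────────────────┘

Checking each cell for number of passages:

Junctions found (3+ passages):
  (0, 3): 3 passages
  (0, 7): 3 passages
  (2, 1): 3 passages
  (3, 8): 3 passages
  (4, 3): 3 passages
  (4, 6): 3 passages
  (8, 3): 3 passages
Total junctions: 7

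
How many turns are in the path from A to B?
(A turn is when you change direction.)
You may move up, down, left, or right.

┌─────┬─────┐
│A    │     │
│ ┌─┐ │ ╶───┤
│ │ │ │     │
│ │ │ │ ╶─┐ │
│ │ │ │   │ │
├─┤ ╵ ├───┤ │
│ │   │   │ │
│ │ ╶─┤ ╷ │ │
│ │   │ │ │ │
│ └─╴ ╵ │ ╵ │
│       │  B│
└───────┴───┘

Directions: right, right, down, down, down, left, down, right, down, right, up, up, right, down, down, right
Number of turns: 10

Solution:

┌─────┬─────┐
│A → ↓│     │
│ ┌─┐ │ ╶───┤
│ │ │↓│     │
│ │ │ │ ╶─┐ │
│ │ │↓│   │ │
├─┤ ╵ ├───┤ │
│ │↓ ↲│↱ ↓│ │
│ │ ╶─┤ ╷ │ │
│ │↳ ↓│↑│↓│ │
│ └─╴ ╵ │ ╵ │
│    ↳ ↑│↳ B│
└───────┴───┘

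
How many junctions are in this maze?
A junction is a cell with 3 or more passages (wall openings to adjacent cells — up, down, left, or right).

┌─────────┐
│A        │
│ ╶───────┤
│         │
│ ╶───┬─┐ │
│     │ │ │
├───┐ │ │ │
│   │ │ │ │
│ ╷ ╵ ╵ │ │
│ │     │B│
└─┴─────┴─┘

Checking each cell for number of passages:

Junctions found (3+ passages):
  (1, 0): 3 passages
  (4, 2): 3 passages
Total junctions: 2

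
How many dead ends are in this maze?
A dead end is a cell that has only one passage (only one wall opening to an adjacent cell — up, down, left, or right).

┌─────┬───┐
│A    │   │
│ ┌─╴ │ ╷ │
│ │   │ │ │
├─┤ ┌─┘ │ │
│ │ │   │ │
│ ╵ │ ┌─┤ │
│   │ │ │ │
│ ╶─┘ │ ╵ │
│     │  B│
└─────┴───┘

Checking each cell for number of passages:

Dead ends found at positions:
  (1, 0)
  (2, 0)
  (3, 3)
Total dead ends: 3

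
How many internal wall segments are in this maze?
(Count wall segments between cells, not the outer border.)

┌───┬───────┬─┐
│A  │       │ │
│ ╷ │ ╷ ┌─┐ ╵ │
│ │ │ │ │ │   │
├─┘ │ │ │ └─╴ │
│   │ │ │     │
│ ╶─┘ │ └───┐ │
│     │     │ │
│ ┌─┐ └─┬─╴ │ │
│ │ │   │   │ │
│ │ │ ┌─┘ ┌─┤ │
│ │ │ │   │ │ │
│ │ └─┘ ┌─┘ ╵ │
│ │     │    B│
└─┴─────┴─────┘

Counting internal wall segments:
Total internal walls: 36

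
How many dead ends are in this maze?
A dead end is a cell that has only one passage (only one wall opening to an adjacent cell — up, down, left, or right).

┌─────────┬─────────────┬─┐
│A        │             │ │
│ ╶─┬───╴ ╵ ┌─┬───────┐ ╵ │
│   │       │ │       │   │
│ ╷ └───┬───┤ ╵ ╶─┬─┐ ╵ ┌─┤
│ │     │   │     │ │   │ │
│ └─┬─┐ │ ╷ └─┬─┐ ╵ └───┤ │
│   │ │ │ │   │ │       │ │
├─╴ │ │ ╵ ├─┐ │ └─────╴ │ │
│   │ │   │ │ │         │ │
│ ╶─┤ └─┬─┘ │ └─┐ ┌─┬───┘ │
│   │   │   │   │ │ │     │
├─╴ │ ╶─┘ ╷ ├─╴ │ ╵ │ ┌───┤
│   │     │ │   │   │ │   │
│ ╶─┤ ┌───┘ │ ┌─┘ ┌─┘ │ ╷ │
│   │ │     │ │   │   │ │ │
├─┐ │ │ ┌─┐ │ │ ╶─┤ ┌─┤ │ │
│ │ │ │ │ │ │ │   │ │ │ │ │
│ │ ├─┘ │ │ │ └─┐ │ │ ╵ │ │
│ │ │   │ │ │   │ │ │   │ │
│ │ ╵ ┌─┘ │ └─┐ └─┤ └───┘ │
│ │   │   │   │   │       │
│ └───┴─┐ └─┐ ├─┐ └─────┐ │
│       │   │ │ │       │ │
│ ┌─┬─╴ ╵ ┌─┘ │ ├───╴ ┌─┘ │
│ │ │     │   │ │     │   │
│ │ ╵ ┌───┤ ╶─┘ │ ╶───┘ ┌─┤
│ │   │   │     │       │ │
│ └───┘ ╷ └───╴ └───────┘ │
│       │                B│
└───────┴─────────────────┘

Checking each cell for number of passages:

Dead ends found at positions:
  (0, 12)
  (1, 2)
  (1, 6)
  (2, 9)
  (2, 12)
  (3, 2)
  (3, 7)
  (4, 5)
  (5, 3)
  (5, 9)
  (8, 0)
  (8, 2)
  (8, 4)
  (8, 10)
  (9, 8)
  (10, 3)
  (11, 5)
  (11, 7)
  (11, 11)
  (12, 1)
  (13, 12)
Total dead ends: 21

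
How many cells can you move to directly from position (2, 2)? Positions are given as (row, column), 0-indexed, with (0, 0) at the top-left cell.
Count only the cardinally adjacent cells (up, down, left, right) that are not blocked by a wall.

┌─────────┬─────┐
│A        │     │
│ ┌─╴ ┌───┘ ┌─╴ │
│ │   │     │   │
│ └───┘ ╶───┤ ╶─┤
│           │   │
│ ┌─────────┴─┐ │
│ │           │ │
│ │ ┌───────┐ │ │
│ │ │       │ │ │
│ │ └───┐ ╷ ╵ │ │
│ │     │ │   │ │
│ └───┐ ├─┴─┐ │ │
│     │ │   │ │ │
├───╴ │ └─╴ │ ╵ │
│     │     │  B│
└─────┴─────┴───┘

Checking passable neighbors of (2, 2):
Neighbors: (2, 1), (2, 3)
Count: 2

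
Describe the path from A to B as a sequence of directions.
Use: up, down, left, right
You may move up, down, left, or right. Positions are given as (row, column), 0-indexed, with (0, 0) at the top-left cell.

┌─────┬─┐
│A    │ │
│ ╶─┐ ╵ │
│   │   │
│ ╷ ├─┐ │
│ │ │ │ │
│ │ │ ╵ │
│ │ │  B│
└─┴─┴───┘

Finding the path and converting it to directions:
Path through cells: (0,0) → (0,1) → (0,2) → (1,2) → (1,3) → (2,3) → (3,3)
Directions: right, right, down, right, down, down

Solution:

┌─────┬─┐
│A → ↓│ │
│ ╶─┐ ╵ │
│   │↳ ↓│
│ ╷ ├─┐ │
│ │ │ │↓│
│ │ │ ╵ │
│ │ │  B│
└─┴─┴───┘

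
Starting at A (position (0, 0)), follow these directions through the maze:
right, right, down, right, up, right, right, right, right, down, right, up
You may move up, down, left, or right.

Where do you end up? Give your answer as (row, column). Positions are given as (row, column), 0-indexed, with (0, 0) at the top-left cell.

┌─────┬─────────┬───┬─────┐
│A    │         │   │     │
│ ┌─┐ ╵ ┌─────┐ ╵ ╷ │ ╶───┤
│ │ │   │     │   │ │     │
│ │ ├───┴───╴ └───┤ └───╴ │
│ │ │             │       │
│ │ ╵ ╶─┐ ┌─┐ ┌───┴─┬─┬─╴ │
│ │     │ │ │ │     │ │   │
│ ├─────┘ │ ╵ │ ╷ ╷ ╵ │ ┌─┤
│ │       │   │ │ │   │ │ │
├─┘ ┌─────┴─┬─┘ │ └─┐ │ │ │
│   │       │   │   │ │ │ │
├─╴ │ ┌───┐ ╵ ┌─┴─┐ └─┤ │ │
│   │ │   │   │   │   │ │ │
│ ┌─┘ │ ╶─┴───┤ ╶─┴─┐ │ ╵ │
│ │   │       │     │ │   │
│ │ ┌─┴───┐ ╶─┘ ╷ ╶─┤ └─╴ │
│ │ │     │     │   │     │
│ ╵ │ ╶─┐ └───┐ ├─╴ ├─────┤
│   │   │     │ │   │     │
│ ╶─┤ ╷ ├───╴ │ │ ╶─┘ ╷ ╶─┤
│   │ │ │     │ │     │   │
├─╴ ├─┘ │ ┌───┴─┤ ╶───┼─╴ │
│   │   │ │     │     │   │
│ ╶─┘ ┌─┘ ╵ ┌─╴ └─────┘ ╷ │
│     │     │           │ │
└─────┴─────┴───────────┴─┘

Following directions step by step:
Start: (0, 0)
  right: (0, 0) → (0, 1)
  right: (0, 1) → (0, 2)
  down: (0, 2) → (1, 2)
  right: (1, 2) → (1, 3)
  up: (1, 3) → (0, 3)
  right: (0, 3) → (0, 4)
  right: (0, 4) → (0, 5)
  right: (0, 5) → (0, 6)
  right: (0, 6) → (0, 7)
  down: (0, 7) → (1, 7)
  right: (1, 7) → (1, 8)
  up: (1, 8) → (0, 8)
Final position: (0, 8)

Path taken:

┌─────┬─────────┬───┬─────┐
│A → ↓│↱ → → → ↓│B  │     │
│ ┌─┐ ╵ ┌─────┐ ╵ ╷ │ ╶───┤
│ │ │↳ ↑│     │↳ ↑│ │     │
│ │ ├───┴───╴ └───┤ └───╴ │
│ │ │             │       │
│ │ ╵ ╶─┐ ┌─┐ ┌───┴─┬─┬─╴ │
│ │     │ │ │ │     │ │   │
│ ├─────┘ │ ╵ │ ╷ ╷ ╵ │ ┌─┤
│ │       │   │ │ │   │ │ │
├─┘ ┌─────┴─┬─┘ │ └─┐ │ │ │
│   │       │   │   │ │ │ │
├─╴ │ ┌───┐ ╵ ┌─┴─┐ └─┤ │ │
│   │ │   │   │   │   │ │ │
│ ┌─┘ │ ╶─┴───┤ ╶─┴─┐ │ ╵ │
│ │   │       │     │ │   │
│ │ ┌─┴───┐ ╶─┘ ╷ ╶─┤ └─╴ │
│ │ │     │     │   │     │
│ ╵ │ ╶─┐ └───┐ ├─╴ ├─────┤
│   │   │     │ │   │     │
│ ╶─┤ ╷ ├───╴ │ │ ╶─┘ ╷ ╶─┤
│   │ │ │     │ │     │   │
├─╴ ├─┘ │ ┌───┴─┤ ╶───┼─╴ │
│   │   │ │     │     │   │
│ ╶─┘ ┌─┘ ╵ ┌─╴ └─────┘ ╷ │
│     │     │           │ │
└─────┴─────┴───────────┴─┘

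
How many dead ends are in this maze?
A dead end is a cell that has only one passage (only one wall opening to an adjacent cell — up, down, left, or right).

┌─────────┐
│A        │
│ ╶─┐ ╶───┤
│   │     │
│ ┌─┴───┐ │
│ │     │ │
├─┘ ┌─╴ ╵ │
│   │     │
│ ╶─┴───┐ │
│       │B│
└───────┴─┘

Checking each cell for number of passages:

Dead ends found at positions:
  (0, 4)
  (1, 1)
  (2, 0)
  (3, 2)
  (4, 3)
  (4, 4)
Total dead ends: 6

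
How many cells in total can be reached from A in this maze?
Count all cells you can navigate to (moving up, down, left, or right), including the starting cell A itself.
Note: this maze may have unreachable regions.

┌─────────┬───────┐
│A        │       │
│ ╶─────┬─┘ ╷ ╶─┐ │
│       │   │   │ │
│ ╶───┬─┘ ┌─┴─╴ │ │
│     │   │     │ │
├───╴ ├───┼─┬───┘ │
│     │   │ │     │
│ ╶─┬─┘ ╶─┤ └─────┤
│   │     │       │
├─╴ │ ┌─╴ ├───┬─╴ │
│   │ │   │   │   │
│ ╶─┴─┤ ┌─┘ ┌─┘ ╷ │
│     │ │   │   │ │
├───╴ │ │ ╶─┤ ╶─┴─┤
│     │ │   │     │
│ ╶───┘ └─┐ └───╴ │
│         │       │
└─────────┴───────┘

Using BFS/flood-fill to find all reachable cells from A:
Maze size: 9 × 9 = 81 total cells
41 cell(s) are walled off and cannot be reached from A.
Reachable cells: 40

Reachable region (· marks reachable cells):

┌─────────┬───────┐
│A · · · ·│       │
│ ╶─────┬─┘ ╷ ╶─┐ │
│· · · ·│   │   │ │
│ ╶───┬─┘ ┌─┴─╴ │ │
│· · ·│   │     │ │
├───╴ ├───┼─┬───┘ │
│· · ·│· ·│ │     │
│ ╶─┬─┘ ╶─┤ └─────┤
│· ·│· · ·│       │
├─╴ │ ┌─╴ ├───┬─╴ │
│· ·│·│· ·│   │   │
│ ╶─┴─┤ ┌─┘ ┌─┘ ╷ │
│· · ·│·│   │   │ │
├───╴ │ │ ╶─┤ ╶─┴─┤
│· · ·│·│   │     │
│ ╶───┘ └─┐ └───╴ │
│· · · · ·│       │
└─────────┴───────┘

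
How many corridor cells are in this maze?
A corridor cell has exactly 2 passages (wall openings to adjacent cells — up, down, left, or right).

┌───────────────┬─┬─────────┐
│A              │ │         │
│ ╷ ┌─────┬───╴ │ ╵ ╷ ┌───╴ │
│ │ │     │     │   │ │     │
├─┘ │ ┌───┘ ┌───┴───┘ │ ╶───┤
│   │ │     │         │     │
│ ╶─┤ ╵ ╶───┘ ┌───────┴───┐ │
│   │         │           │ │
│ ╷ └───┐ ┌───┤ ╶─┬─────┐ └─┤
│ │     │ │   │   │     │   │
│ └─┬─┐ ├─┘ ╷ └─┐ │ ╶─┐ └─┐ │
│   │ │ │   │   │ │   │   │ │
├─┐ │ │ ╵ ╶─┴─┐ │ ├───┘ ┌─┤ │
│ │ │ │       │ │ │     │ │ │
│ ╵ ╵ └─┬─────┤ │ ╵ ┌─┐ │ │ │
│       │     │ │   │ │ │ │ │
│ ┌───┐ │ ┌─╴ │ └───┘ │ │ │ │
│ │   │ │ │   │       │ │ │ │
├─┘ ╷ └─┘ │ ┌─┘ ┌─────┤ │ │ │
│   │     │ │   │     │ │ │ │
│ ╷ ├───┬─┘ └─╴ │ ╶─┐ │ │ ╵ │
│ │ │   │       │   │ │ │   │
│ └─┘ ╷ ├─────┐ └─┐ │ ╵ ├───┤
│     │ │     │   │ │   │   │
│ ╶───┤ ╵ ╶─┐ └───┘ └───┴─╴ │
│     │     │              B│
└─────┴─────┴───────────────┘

Counting cells with exactly 2 passages:
Total corridor cells: 142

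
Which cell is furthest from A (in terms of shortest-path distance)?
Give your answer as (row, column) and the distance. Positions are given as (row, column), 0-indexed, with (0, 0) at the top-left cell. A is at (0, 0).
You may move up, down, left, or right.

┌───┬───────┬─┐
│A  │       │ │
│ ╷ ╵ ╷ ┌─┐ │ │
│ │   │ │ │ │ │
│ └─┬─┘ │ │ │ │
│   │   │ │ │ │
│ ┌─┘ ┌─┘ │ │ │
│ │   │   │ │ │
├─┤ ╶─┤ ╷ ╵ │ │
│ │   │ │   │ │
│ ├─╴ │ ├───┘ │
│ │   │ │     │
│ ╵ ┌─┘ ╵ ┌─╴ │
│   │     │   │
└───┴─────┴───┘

Computing BFS distances from A to all cells:
Furthest cell: (0, 6)
Distance: 26 steps

Path from A to the furthest cell:

┌───┬───────┬─┐
│A ↓│↱ → → ↓│B│
│ ╷ ╵ ╷ ┌─┐ │ │
│ │↳ ↑│ │ │↓│↑│
│ └─┬─┘ │ │ │ │
│   │   │ │↓│↑│
│ ┌─┘ ┌─┘ │ │ │
│ │   │↓ ↰│↓│↑│
├─┤ ╶─┤ ╷ ╵ │ │
│ │   │↓│↑ ↲│↑│
│ ├─╴ │ ├───┘ │
│ │   │↓│↱ → ↑│
│ ╵ ┌─┘ ╵ ┌─╴ │
│   │  ↳ ↑│   │
└───┴─────┴───┘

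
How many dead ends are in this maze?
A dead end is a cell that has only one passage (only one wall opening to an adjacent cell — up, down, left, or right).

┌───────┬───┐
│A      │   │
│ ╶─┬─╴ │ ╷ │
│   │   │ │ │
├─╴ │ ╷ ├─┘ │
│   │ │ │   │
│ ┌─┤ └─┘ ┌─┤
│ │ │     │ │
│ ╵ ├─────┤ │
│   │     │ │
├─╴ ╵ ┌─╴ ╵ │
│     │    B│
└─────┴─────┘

Checking each cell for number of passages:

Dead ends found at positions:
  (1, 4)
  (2, 3)
  (3, 1)
  (3, 5)
  (5, 0)
  (5, 3)
Total dead ends: 6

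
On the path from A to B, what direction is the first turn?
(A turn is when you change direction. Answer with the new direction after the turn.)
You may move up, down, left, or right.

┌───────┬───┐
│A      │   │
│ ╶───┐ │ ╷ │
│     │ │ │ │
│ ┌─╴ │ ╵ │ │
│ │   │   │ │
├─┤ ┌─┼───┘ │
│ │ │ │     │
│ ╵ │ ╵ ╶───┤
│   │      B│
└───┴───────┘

Directions: right, right, right, down, down, right, up, up, right, down, down, down, left, left, down, right, right
First turn direction: down

Solution:

┌───────┬───┐
│A → → ↓│↱ ↓│
│ ╶───┐ │ ╷ │
│     │↓│↑│↓│
│ ┌─╴ │ ╵ │ │
│ │   │↳ ↑│↓│
├─┤ ┌─┼───┘ │
│ │ │ │↓ ← ↲│
│ ╵ │ ╵ ╶───┤
│   │  ↳ → B│
└───┴───────┘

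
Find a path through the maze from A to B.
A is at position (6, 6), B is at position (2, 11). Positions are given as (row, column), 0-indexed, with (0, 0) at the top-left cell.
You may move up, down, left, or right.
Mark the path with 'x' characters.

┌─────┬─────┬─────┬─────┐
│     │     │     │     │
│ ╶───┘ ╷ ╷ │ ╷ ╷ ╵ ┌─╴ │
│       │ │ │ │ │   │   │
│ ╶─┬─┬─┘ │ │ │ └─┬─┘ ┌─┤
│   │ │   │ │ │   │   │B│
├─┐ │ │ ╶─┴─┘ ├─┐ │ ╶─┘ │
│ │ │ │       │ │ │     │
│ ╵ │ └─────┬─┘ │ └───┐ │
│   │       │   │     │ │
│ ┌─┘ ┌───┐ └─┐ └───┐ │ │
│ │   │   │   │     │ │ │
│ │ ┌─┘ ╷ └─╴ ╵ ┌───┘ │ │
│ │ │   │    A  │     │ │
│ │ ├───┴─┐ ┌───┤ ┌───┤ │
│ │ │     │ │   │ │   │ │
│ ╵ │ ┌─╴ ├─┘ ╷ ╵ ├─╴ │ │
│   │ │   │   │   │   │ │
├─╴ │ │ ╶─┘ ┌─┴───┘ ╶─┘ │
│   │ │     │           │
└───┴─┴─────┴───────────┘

Finding the shortest path from (6, 6) to (2, 11):
Path length: 51 steps
Directions: up → left → up → left → left → left → down → left → down → down → down → left → up → up → up → up → right → up → up → left → up → right → right → right → up → right → down → down → left → down → right → right → right → up → up → up → right → right → down → right → up → right → right → down → left → down → left → down → right → right → up

Solution:

┌─────┬─────┬─────┬─────┐
│     │x x  │x x x│x x x│
│ ╶───┘ ╷ ╷ │ ╷ ╷ ╵ ┌─╴ │
│x x x x│x│ │x│ │x x│x x│
│ ╶─┬─┬─┘ │ │ │ └─┬─┘ ┌─┤
│x x│ │x x│ │x│   │x x│B│
├─┐ │ │ ╶─┴─┘ ├─┐ │ ╶─┘ │
│ │x│ │x x x x│ │ │x x x│
│ ╵ │ └─────┬─┘ │ └───┐ │
│x x│x x x x│   │     │ │
│ ┌─┘ ┌───┐ └─┐ └───┐ │ │
│x│x x│   │x x│     │ │ │
│ │ ┌─┘ ╷ └─╴ ╵ ┌───┘ │ │
│x│x│   │    A  │     │ │
│ │ ├───┴─┐ ┌───┤ ┌───┤ │
│x│x│     │ │   │ │   │ │
│ ╵ │ ┌─╴ ├─┘ ╷ ╵ ├─╴ │ │
│x x│ │   │   │   │   │ │
├─╴ │ │ ╶─┘ ┌─┴───┘ ╶─┘ │
│   │ │     │           │
└───┴─┴─────┴───────────┘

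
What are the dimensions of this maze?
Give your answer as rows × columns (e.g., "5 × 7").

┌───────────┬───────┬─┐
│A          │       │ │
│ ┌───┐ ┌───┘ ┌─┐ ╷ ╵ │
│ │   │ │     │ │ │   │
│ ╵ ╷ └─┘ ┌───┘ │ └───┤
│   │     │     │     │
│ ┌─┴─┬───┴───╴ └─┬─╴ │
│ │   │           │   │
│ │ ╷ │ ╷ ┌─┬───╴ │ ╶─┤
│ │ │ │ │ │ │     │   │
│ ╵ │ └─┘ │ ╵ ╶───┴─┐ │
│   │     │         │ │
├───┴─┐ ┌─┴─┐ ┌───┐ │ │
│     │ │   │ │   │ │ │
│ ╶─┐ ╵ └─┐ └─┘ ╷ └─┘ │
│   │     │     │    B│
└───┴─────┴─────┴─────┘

Counting the maze dimensions:
Rows (vertical): 8
Columns (horizontal): 11
Dimensions: 8 × 11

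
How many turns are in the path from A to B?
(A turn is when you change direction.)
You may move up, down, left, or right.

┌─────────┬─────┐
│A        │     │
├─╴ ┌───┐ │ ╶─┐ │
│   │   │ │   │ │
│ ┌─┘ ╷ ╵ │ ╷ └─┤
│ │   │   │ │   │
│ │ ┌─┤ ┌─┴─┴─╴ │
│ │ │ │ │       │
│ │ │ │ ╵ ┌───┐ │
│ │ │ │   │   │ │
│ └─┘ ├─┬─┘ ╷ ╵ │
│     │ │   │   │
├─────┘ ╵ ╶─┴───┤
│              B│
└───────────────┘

Directions: right, right, right, right, down, down, left, down, down, right, up, right, right, right, down, down, left, up, left, down, left, down, right, right, right
Number of turns: 14

Solution:

┌─────────┬─────┐
│A → → → ↓│     │
├─╴ ┌───┐ │ ╶─┐ │
│   │   │↓│   │ │
│ ┌─┘ ╷ ╵ │ ╷ └─┤
│ │   │↓ ↲│ │   │
│ │ ┌─┤ ┌─┴─┴─╴ │
│ │ │ │↓│↱ → → ↓│
│ │ │ │ ╵ ┌───┐ │
│ │ │ │↳ ↑│↓ ↰│↓│
│ └─┘ ├─┬─┘ ╷ ╵ │
│     │ │↓ ↲│↑ ↲│
├─────┘ ╵ ╶─┴───┤
│        ↳ → → B│
└───────────────┘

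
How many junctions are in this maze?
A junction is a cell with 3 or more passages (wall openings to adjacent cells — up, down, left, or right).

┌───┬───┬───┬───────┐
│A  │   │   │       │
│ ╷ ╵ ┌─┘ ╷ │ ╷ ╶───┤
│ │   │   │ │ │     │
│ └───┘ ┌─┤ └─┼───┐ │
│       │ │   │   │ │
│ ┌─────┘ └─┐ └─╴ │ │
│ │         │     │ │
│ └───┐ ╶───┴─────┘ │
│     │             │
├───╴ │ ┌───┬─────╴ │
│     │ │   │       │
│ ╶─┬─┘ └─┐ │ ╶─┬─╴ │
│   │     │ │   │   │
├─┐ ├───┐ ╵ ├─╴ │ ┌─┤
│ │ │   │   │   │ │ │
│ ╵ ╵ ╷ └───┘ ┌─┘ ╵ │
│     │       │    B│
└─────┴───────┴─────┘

Checking each cell for number of passages:

Junctions found (3+ passages):
  (0, 7): 3 passages
  (2, 0): 3 passages
  (3, 3): 3 passages
  (3, 4): 3 passages
  (4, 3): 3 passages
  (4, 9): 3 passages
  (5, 9): 3 passages
  (6, 3): 3 passages
  (8, 1): 3 passages
  (8, 8): 3 passages
Total junctions: 10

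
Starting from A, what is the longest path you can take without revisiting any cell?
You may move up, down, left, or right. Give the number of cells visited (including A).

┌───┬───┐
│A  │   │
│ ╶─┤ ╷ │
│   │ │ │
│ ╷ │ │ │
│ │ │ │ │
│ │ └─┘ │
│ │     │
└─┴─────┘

Finding longest simple path using DFS:
Start: (0, 0)
Longest path visits 13 cells
Path: A → down → right → down → down → right → right → up → up → up → left → down → down

Solution:

┌───┬───┐
│A  │↓ ↰│
│ ╶─┤ ╷ │
│↳ ↓│↓│↑│
│ ╷ │ │ │
│ │↓│B│↑│
│ │ └─┘ │
│ │↳ → ↑│
└─┴─────┘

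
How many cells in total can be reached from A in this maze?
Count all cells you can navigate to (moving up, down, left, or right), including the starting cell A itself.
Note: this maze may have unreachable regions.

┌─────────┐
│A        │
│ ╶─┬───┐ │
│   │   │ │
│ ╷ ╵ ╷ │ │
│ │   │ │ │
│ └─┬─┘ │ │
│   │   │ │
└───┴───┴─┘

Using BFS/flood-fill to find all reachable cells from A:
Maze size: 4 × 5 = 20 total cells
All cells are reachable — the maze is fully connected.
Reachable cells: 20

Reachable region (· marks reachable cells):

┌─────────┐
│A · · · ·│
│ ╶─┬───┐ │
│· ·│· ·│·│
│ ╷ ╵ ╷ │ │
│·│· ·│·│·│
│ └─┬─┘ │ │
│· ·│· ·│·│
└───┴───┴─┘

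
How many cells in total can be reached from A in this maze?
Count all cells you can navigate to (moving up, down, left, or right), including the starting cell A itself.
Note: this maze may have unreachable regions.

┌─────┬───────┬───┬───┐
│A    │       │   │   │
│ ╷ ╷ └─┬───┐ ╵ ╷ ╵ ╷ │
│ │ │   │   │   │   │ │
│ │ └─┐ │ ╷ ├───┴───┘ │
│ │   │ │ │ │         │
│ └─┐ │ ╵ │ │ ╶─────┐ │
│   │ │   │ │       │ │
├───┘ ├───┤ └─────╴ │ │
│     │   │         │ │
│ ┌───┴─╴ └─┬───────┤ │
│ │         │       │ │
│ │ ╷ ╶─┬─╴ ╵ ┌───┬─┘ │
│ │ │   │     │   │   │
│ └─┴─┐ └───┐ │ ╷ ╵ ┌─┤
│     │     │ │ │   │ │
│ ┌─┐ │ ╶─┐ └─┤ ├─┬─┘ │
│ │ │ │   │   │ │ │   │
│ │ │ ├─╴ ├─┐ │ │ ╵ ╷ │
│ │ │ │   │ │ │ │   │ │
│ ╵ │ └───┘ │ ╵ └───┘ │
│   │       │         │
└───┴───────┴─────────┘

Using BFS/flood-fill to find all reachable cells from A:
Maze size: 11 × 11 = 121 total cells
All cells are reachable — the maze is fully connected.
Reachable cells: 121

Reachable region (· marks reachable cells):

┌─────┬───────┬───┬───┐
│A · ·│· · · ·│· ·│· ·│
│ ╷ ╷ └─┬───┐ ╵ ╷ ╵ ╷ │
│·│·│· ·│· ·│· ·│· ·│·│
│ │ └─┐ │ ╷ ├───┴───┘ │
│·│· ·│·│·│·│· · · · ·│
│ └─┐ │ ╵ │ │ ╶─────┐ │
│· ·│·│· ·│·│· · · ·│·│
├───┘ ├───┤ └─────╴ │ │
│· · ·│· ·│· · · · ·│·│
│ ┌───┴─╴ └─┬───────┤ │
│·│· · · · ·│· · · ·│·│
│ │ ╷ ╶─┬─╴ ╵ ┌───┬─┘ │
│·│·│· ·│· · ·│· ·│· ·│
│ └─┴─┐ └───┐ │ ╷ ╵ ┌─┤
│· · ·│· · ·│·│·│· ·│·│
│ ┌─┐ │ ╶─┐ └─┤ ├─┬─┘ │
│·│·│·│· ·│· ·│·│·│· ·│
│ │ │ ├─╴ ├─┐ │ │ ╵ ╷ │
│·│·│·│· ·│·│·│·│· ·│·│
│ ╵ │ └───┘ │ ╵ └───┘ │
│· ·│· · · ·│· · · · ·│
└───┴───────┴─────────┘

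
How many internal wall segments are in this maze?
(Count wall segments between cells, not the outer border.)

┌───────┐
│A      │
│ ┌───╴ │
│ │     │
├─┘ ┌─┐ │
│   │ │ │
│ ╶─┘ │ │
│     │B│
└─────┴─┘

Counting internal wall segments:
Total internal walls: 9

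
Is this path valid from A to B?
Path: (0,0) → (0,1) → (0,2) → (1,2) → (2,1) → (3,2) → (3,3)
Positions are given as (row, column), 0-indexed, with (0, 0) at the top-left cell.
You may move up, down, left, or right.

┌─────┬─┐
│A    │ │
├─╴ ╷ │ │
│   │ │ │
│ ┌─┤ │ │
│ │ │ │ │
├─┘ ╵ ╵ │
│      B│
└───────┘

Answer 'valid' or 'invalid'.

Checking path validity:
Result: Invalid move at step 4: cannot move from (1, 2) to (2, 1).

invalid

Correct solution:

┌─────┬─┐
│A → ↓│ │
├─╴ ╷ │ │
│   │↓│ │
│ ┌─┤ │ │
│ │ │↓│ │
├─┘ ╵ ╵ │
│    ↳ B│
└───────┘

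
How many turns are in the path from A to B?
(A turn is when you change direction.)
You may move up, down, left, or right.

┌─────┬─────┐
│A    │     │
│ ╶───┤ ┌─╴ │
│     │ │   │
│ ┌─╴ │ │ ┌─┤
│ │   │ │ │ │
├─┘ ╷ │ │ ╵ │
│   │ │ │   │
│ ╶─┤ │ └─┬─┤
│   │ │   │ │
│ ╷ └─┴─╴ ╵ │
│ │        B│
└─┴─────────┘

Directions: down, right, right, down, left, down, left, down, right, down, right, right, right, right
Number of turns: 9

Solution:

┌─────┬─────┐
│A    │     │
│ ╶───┤ ┌─╴ │
│↳ → ↓│ │   │
│ ┌─╴ │ │ ┌─┤
│ │↓ ↲│ │ │ │
├─┘ ╷ │ │ ╵ │
│↓ ↲│ │ │   │
│ ╶─┤ │ └─┬─┤
│↳ ↓│ │   │ │
│ ╷ └─┴─╴ ╵ │
│ │↳ → → → B│
└─┴─────────┘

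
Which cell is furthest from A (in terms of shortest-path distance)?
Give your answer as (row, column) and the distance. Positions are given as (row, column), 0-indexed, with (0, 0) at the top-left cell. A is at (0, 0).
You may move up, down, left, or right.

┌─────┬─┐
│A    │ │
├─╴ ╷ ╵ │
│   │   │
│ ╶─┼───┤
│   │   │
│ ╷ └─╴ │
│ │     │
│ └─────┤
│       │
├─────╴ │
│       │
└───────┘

Computing BFS distances from A to all cells:
Furthest cell: (5, 0)
Distance: 13 steps

Path from A to the furthest cell:

┌─────┬─┐
│A ↓  │ │
├─╴ ╷ ╵ │
│↓ ↲│   │
│ ╶─┼───┤
│↓  │   │
│ ╷ └─╴ │
│↓│     │
│ └─────┤
│↳ → → ↓│
├─────╴ │
│B ← ← ↲│
└───────┘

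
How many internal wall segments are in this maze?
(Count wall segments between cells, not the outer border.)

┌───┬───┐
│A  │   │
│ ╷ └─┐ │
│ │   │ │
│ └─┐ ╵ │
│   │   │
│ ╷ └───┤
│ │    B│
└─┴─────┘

Counting internal wall segments:
Total internal walls: 9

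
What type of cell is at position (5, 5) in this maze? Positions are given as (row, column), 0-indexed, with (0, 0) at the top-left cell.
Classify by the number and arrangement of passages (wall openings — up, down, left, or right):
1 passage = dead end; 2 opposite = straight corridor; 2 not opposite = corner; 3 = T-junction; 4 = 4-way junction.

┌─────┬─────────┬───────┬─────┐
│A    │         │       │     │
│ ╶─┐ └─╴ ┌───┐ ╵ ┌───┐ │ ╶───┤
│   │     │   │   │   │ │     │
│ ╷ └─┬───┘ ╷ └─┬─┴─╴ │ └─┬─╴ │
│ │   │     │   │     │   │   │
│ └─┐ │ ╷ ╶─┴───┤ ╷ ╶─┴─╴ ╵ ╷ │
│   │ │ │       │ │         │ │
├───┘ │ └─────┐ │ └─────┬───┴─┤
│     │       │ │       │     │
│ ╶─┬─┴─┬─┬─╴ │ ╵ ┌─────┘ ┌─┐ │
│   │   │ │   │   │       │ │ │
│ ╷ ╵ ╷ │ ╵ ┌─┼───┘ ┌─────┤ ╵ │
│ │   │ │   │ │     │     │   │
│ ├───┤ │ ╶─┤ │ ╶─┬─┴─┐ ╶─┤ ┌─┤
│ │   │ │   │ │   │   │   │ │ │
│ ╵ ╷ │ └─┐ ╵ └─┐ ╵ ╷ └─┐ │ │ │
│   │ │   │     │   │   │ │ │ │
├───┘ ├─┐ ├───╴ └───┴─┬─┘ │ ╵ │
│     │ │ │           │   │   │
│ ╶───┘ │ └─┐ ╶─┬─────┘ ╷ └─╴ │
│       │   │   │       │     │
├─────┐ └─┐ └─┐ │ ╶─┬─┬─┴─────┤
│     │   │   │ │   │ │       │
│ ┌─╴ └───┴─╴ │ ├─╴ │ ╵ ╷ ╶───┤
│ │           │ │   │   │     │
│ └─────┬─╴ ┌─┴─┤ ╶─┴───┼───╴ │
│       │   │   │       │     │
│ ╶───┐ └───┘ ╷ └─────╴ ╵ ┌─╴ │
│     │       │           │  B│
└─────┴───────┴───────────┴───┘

Checking cell at (5, 5):
Number of passages: 2
Cell type: corner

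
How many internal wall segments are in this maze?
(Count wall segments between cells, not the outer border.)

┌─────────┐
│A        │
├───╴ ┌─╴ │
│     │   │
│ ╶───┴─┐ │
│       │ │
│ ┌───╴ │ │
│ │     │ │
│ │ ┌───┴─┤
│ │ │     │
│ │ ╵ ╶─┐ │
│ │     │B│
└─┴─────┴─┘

Counting internal wall segments:
Total internal walls: 20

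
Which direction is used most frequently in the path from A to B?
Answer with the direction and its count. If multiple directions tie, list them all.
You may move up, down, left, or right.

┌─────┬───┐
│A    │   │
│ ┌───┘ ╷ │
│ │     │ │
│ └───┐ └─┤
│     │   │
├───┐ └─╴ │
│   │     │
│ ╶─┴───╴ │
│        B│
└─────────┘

Directions: down, down, right, right, down, right, right, down
Counts: {'down': 4, 'right': 4}
Most common: down and right (tied at 4 times each)

Solution:

┌─────┬───┐
│A    │   │
│ ┌───┘ ╷ │
│↓│     │ │
│ └───┐ └─┤
│↳ → ↓│   │
├───┐ └─╴ │
│   │↳ → ↓│
│ ╶─┴───╴ │
│        B│
└─────────┘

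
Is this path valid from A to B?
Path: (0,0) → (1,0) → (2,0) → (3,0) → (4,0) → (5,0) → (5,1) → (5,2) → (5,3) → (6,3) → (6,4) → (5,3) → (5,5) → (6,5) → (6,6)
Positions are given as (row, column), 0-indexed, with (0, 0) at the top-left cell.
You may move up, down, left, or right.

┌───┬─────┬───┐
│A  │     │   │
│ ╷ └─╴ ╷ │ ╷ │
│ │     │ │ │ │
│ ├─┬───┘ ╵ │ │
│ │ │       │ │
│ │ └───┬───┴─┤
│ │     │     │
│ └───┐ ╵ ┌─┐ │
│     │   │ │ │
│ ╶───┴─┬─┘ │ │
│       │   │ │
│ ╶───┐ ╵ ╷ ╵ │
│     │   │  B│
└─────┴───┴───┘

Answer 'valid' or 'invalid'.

Checking path validity:
Result: Invalid move at step 11: cannot move from (6, 4) to (5, 3).

invalid

Correct solution:

┌───┬─────┬───┐
│A  │     │   │
│ ╷ └─╴ ╷ │ ╷ │
│↓│     │ │ │ │
│ ├─┬───┘ ╵ │ │
│↓│ │       │ │
│ │ └───┬───┴─┤
│↓│     │     │
│ └───┐ ╵ ┌─┐ │
│↓    │   │ │ │
│ ╶───┴─┬─┘ │ │
│↳ → → ↓│↱ ↓│ │
│ ╶───┐ ╵ ╷ ╵ │
│     │↳ ↑│↳ B│
└─────┴───┴───┘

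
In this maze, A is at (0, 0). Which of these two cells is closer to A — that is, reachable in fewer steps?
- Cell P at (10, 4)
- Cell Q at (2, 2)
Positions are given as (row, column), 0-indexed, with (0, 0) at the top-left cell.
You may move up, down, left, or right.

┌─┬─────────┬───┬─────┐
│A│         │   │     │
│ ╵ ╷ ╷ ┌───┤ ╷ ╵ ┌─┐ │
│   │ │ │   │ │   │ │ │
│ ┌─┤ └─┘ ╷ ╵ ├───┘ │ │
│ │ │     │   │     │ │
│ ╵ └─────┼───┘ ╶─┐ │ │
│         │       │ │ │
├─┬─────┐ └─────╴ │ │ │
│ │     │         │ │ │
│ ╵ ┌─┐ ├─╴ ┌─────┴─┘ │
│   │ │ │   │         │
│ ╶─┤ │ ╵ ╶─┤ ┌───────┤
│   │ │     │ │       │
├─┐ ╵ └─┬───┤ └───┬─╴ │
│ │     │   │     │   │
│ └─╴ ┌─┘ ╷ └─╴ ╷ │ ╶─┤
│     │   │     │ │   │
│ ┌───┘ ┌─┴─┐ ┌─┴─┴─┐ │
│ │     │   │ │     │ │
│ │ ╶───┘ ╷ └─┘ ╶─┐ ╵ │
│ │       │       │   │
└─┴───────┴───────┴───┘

Shortest path A → P at (10, 4): 46 steps
Shortest path A → Q at (2, 2): 6 steps

Q is closer (6 steps vs 46 steps).

Path to P:

┌─┬─────────┬───┬─────┐
│A│↱ ↓      │↱ ↓│↱ → ↓│
│ ╵ ╷ ╷ ┌───┤ ╷ ╵ ┌─┐ │
│↳ ↑│↓│ │↱ ↓│↑│↳ ↑│ │↓│
│ ┌─┤ └─┘ ╷ ╵ ├───┘ │ │
│ │ │↳ → ↑│↳ ↑│     │↓│
│ ╵ └─────┼───┘ ╶─┐ │ │
│         │       │ │↓│
├─┬─────┐ └─────╴ │ │ │
│ │     │         │ │↓│
│ ╵ ┌─┐ ├─╴ ┌─────┴─┘ │
│   │ │ │   │↓ ← ← ← ↲│
│ ╶─┤ │ ╵ ╶─┤ ┌───────┤
│   │ │     │↓│       │
├─┐ ╵ └─┬───┤ └───┬─╴ │
│ │     │↓ ↰│↳ ↓  │   │
│ └─╴ ┌─┘ ╷ └─╴ ╷ │ ╶─┤
│     │↓ ↲│↑ ← ↲│ │   │
│ ┌───┘ ┌─┴─┐ ┌─┴─┴─┐ │
│ │↓ ← ↲│   │ │     │ │
│ │ ╶───┘ ╷ └─┘ ╶─┐ ╵ │
│ │↳ → → P│       │   │
└─┴───────┴───────┴───┘

Path to Q:

┌─┬─────────┬───┬─────┐
│A│↱ ↓      │   │     │
│ ╵ ╷ ╷ ┌───┤ ╷ ╵ ┌─┐ │
│↳ ↑│↓│ │   │ │   │ │ │
│ ┌─┤ └─┘ ╷ ╵ ├───┘ │ │
│ │ │Q    │   │     │ │
│ ╵ └─────┼───┘ ╶─┐ │ │
│         │       │ │ │
├─┬─────┐ └─────╴ │ │ │
│ │     │         │ │ │
│ ╵ ┌─┐ ├─╴ ┌─────┴─┘ │
│   │ │ │   │         │
│ ╶─┤ │ ╵ ╶─┤ ┌───────┤
│   │ │     │ │       │
├─┐ ╵ └─┬───┤ └───┬─╴ │
│ │     │   │     │   │
│ └─╴ ┌─┘ ╷ └─╴ ╷ │ ╶─┤
│     │   │     │ │   │
│ ┌───┘ ┌─┴─┐ ┌─┴─┴─┐ │
│ │     │   │ │     │ │
│ │ ╶───┘ ╷ └─┘ ╶─┐ ╵ │
│ │       │       │   │
└─┴───────┴───────┴───┘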